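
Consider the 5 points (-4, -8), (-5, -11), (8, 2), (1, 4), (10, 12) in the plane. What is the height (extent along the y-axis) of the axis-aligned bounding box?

23

max y = 12, min y = -11, so height = 23.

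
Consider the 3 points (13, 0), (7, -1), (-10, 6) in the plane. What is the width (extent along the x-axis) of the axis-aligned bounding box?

max x = 13, min x = -10, so width = 23.

23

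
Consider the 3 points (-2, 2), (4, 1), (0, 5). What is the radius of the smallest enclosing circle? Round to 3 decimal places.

Call the three points A, B, C in the order given.
Side lengths²: AB² = 37, AC² = 13, BC² = 32.
Since AB² = 37 < 32 + 13 = 45, the triangle is acute, so the smallest enclosing circle is the circumcircle.
Circumcentre = (1.1, 2.1), r² = 9.62.
r = √(9.62) ≈ 3.102.

3.102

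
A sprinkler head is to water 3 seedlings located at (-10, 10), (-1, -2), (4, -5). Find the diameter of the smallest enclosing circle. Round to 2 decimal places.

20.52

Call the three points A, B, C in the order given.
Side lengths²: AB² = 225, AC² = 421, BC² = 34.
Since AC² = 421 ≥ 225 + 34 = 259, the angle opposite AC is not acute, so the smallest enclosing circle has AC as diameter.
Centre = midpoint of AC = (-3, 2.5), r² = 421/4 = 105.25.
Diameter = 2r = 2√(105.25) ≈ 20.52.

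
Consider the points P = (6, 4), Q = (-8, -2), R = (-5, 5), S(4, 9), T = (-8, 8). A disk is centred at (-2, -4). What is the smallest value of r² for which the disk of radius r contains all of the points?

The required radius is the distance from (-2, -4) to the farthest point.
Squared distances: 128, 40, 90, 205, 180.
Maximum is 205, attained at S.

205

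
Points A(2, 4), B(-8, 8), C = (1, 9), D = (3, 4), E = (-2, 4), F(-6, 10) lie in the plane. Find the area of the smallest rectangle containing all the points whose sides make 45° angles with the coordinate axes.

75

In coordinates u = x + y, v = x − y the rectangle is axis-aligned; the map (x,y)→(u,v) scales areas by 2.
u-values: 6, 0, 10, 7, 2, 4; range = 10 − 0 = 10.
v-values: -2, -16, -8, -1, -6, -16; range = -1 − (-16) = 15.
Area = (10 × 15) / 2 = 75.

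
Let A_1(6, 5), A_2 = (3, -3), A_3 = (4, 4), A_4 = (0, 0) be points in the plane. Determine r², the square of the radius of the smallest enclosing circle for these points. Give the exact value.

The minimum enclosing circle is determined by three boundary points: A_1, A_2, A_4.
Their circumcentre is (91/22, 25/22) with r² = 4453/242.
The farthest remaining point A_3 is at distance² 1989/242 ≤ 4453/242.

4453/242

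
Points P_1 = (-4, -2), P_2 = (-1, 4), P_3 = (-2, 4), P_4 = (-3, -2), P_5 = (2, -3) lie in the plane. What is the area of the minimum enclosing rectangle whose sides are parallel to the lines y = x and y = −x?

In coordinates u = x + y, v = x − y the rectangle is axis-aligned; the map (x,y)→(u,v) scales areas by 2.
u-values: -6, 3, 2, -5, -1; range = 3 − (-6) = 9.
v-values: -2, -5, -6, -1, 5; range = 5 − (-6) = 11.
Area = (9 × 11) / 2 = 49.5.

49.5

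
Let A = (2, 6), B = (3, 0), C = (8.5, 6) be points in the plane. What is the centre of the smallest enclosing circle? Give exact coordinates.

(5.25, 83/24)

Side lengths²: AB² = 37, AC² = 42.25, BC² = 66.25.
Since BC² = 66.25 < 42.25 + 37 = 79.25, the triangle is acute, so the smallest enclosing circle is the circumcircle.
Circumcentre = (5.25, 83/24), r² = 9805/576.
Centre = (5.25, 83/24).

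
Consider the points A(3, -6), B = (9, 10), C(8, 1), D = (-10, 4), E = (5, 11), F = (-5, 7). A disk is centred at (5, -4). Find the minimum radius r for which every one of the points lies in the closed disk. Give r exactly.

The required radius is the distance from (5, -4) to the farthest point.
Squared distances: 8, 212, 34, 289, 225, 221.
Maximum is 289, attained at D.
r = √289 = 17.

17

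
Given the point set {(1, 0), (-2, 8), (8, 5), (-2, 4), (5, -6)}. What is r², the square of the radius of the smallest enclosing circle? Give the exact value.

The farthest pair is (-2, 8)–(5, -6) with squared distance 245. The circle on this segment as diameter has centre (1.5, 1) and r² = 245/4 = 61.25.
Check (1, 0): distance² to centre = 1.25 ≤ 61.25, so it lies inside.
All remaining points lie in this disk, and no smaller disk contains both endpoints, so this is the minimum enclosing circle.

61.25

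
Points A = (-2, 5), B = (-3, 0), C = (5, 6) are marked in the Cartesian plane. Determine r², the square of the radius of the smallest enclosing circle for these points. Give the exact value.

Side lengths²: AB² = 26, AC² = 50, BC² = 100.
Since BC² = 100 ≥ 50 + 26 = 76, the angle opposite BC is not acute, so the smallest enclosing circle has BC as diameter.
Centre = midpoint of BC = (1, 3), r² = 100/4 = 25.

25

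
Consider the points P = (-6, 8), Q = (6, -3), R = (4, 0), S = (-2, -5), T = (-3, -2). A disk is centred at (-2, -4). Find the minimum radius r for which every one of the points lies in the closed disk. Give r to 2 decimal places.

12.65

The required radius is the distance from (-2, -4) to the farthest point.
Squared distances: 160, 65, 52, 1, 5.
Maximum is 160, attained at P.
r = √160 ≈ 12.65.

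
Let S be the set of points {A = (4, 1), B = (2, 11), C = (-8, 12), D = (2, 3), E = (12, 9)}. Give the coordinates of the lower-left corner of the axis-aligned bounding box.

(-8, 1)

x-range [-8, 12], y-range [1, 12].
The lower-left corner is (-8, 1).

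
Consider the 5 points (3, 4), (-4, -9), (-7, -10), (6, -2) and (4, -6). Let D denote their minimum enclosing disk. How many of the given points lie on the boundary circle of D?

A smallest enclosing disk is always determined by at most three of the input points on its boundary.
The farthest pair is (3, 4)–(-7, -10) with squared distance 296. The circle on this segment as diameter has centre (-2, -3) and r² = 296/4 = 74.
Check (-4, -9): distance² to centre = 40 ≤ 74, so it lies inside.
All remaining points lie in this disk, and no smaller disk contains both endpoints, so this is the minimum enclosing circle.
The points at distance exactly r from the centre are (3, 4), (-7, -10) — 2 points.

2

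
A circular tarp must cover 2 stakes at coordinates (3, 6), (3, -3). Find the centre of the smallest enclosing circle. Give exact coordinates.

The smallest circle enclosing two points has them as diameter endpoints.
Centre = midpoint = (3, 1.5); r² = |(3, 6)−(3, -3)|²/4 = 81/4 = 20.25.
Centre = (3, 1.5).

(3, 1.5)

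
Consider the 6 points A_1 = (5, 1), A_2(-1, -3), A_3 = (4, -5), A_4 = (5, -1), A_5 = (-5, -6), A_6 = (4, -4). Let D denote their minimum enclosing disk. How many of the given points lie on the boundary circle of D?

2

A smallest enclosing disk is always determined by at most three of the input points on its boundary.
The farthest pair is A_1–A_5 with squared distance 149. The circle on this segment as diameter has centre (0, -2.5) and r² = 149/4 = 37.25.
Check A_2: distance² to centre = 1.25 ≤ 37.25, so it lies inside.
All remaining points lie in this disk, and no smaller disk contains both endpoints, so this is the minimum enclosing circle.
The points at distance exactly r from the centre are A_1, A_5 — 2 points.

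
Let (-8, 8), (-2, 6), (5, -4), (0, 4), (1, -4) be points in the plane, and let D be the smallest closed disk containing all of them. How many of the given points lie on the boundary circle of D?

2

The minimum enclosing circle of a finite set is fixed by two of the points (as a diameter) or three (as a circumcircle).
The farthest pair is (-8, 8)–(5, -4) with squared distance 313. The circle on this segment as diameter has centre (-1.5, 2) and r² = 313/4 = 78.25.
Check (-2, 6): distance² to centre = 16.25 ≤ 78.25, so it lies inside.
All remaining points lie in this disk, and no smaller disk contains both endpoints, so this is the minimum enclosing circle.
The points at distance exactly r from the centre are (-8, 8), (5, -4) — 2 points.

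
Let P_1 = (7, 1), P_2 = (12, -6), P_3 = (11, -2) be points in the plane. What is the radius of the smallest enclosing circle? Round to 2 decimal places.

4.30

Side lengths²: P_1P_2² = 74, P_1P_3² = 25, P_2P_3² = 17.
Since P_1P_2² = 74 ≥ 25 + 17 = 42, the angle opposite P_1P_2 is not acute, so the smallest enclosing circle has P_1P_2 as diameter.
Centre = midpoint of P_1P_2 = (9.5, -2.5), r² = 74/4 = 18.5.
r = √(18.5) ≈ 4.30.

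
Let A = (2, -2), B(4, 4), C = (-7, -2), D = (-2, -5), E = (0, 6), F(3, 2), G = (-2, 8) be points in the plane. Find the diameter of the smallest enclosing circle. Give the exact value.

The minimum enclosing circle of a finite set is fixed by two of the points (as a diameter) or three (as a circumcircle).
The farthest pair is D–G with squared distance 169. The circle on this segment as diameter has centre (-2, 1.5) and r² = 169/4 = 42.25.
Check A: distance² to centre = 28.25 ≤ 42.25, so it lies inside.
All remaining points lie in this disk, and no smaller disk contains both endpoints, so this is the minimum enclosing circle.
Diameter = 2r = 2√(42.25) = 13.

13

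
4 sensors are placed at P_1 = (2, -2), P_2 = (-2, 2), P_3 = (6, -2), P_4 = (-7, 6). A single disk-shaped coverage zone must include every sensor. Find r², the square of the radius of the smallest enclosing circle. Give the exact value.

58.25

The farthest pair is P_3–P_4 with squared distance 233. The circle on this segment as diameter has centre (-0.5, 2) and r² = 233/4 = 58.25.
Check P_1: distance² to centre = 22.25 ≤ 58.25, so it lies inside.
All remaining points lie in this disk, and no smaller disk contains both endpoints, so this is the minimum enclosing circle.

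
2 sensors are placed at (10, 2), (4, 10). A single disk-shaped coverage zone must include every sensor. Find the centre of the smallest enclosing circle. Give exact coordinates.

The smallest circle enclosing two points has them as diameter endpoints.
Centre = midpoint = (7, 6); r² = |(10, 2)−(4, 10)|²/4 = 100/4 = 25.
Centre = (7, 6).

(7, 6)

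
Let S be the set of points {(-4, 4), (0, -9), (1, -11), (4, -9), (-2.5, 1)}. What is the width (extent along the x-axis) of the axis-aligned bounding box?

max x = 4, min x = -4, so width = 8.

8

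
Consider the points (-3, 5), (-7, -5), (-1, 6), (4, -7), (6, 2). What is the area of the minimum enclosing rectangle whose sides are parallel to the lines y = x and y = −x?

190

In coordinates u = x + y, v = x − y the rectangle is axis-aligned; the map (x,y)→(u,v) scales areas by 2.
u-values: 2, -12, 5, -3, 8; range = 8 − (-12) = 20.
v-values: -8, -2, -7, 11, 4; range = 11 − (-8) = 19.
Area = (20 × 19) / 2 = 190.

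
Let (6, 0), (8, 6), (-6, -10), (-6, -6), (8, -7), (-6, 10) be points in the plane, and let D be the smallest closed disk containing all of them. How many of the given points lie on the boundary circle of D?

The minimum enclosing circle is determined by three boundary points: (-6, -10), (8, -7), (-6, 10).
Their circumcentre is (-23/28, 0) with r² = 99425/784.
The farthest remaining point (8, 6) is at distance² 89233/784 ≤ 99425/784.
The points at distance exactly r from the centre are (-6, -10), (8, -7), (-6, 10) — 3 points.

3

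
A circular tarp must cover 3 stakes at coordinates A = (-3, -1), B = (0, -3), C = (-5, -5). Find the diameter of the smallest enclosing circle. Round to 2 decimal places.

Side lengths²: AB² = 13, AC² = 20, BC² = 29.
Since BC² = 29 < 20 + 13 = 33, the triangle is acute, so the smallest enclosing circle is the circumcircle.
Circumcentre = (-2.625, -3.6875), r² = 7.36328125.
Diameter = 2r = 2√(7.36328125) ≈ 5.43.

5.43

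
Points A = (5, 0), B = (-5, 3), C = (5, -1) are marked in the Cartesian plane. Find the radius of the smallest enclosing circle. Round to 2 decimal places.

Side lengths²: AB² = 109, AC² = 1, BC² = 116.
Since BC² = 116 ≥ 109 + 1 = 110, the angle opposite BC is not acute, so the smallest enclosing circle has BC as diameter.
Centre = midpoint of BC = (0, 1), r² = 116/4 = 29.
r = √29 ≈ 5.39.

5.39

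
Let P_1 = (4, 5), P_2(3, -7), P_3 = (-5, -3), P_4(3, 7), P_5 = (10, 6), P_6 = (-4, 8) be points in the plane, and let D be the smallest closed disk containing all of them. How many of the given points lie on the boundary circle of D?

The minimum enclosing circle of a finite set is fixed by two of the points (as a diameter) or three (as a circumcircle).
The minimum enclosing circle is determined by three boundary points: P_2, P_5, P_6.
Their circumcentre is (221/98, 25/14) with r² = 373325/4802.
The farthest remaining point P_3 is at distance² 362741/4802 ≤ 373325/4802.
The points at distance exactly r from the centre are P_2, P_5, P_6 — 3 points.

3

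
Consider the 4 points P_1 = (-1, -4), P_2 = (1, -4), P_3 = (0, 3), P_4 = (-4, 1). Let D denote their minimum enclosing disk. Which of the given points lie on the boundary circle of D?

The minimum enclosing circle of a finite set is fixed by two of the points (as a diameter) or three (as a circumcircle).
The minimum enclosing circle is determined by three boundary points: P_2, P_3, P_4.
Their circumcentre is (-2/3, -2/3) with r² = 125/9.
The farthest remaining point P_1 is at distance² 101/9 ≤ 125/9.
The points at distance exactly r from the centre are P_2, P_3, P_4 — 3 points.

P_2, P_3, P_4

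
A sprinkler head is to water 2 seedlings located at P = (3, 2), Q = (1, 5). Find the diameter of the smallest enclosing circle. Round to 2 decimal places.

3.61

The smallest circle enclosing two points has them as diameter endpoints.
Centre = midpoint = (2, 3.5); r² = |PQ|²/4 = 13/4 = 3.25.
Diameter = 2r = 2√(3.25) ≈ 3.61.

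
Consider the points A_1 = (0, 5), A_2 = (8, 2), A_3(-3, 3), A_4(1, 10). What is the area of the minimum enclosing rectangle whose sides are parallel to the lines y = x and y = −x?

82.5

In coordinates u = x + y, v = x − y the rectangle is axis-aligned; the map (x,y)→(u,v) scales areas by 2.
u-values: 5, 10, 0, 11; range = 11 − 0 = 11.
v-values: -5, 6, -6, -9; range = 6 − (-9) = 15.
Area = (11 × 15) / 2 = 82.5.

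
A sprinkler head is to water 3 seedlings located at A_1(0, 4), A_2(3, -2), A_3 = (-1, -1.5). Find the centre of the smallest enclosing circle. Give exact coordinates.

(4/3, 11/12)

Side lengths²: A_1A_2² = 45, A_1A_3² = 31.25, A_2A_3² = 16.25.
Since A_1A_2² = 45 < 31.25 + 16.25 = 47.5, the triangle is acute, so the smallest enclosing circle is the circumcircle.
Circumcentre = (4/3, 11/12), r² = 1625/144.
Centre = (4/3, 11/12).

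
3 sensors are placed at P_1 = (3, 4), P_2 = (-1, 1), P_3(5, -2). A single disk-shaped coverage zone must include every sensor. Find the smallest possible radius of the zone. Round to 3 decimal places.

3.536

Side lengths²: P_1P_2² = 25, P_1P_3² = 40, P_2P_3² = 45.
Since P_2P_3² = 45 < 40 + 25 = 65, the triangle is acute, so the smallest enclosing circle is the circumcircle.
Circumcentre = (2.5, 0.5), r² = 12.5.
r = √(12.5) ≈ 3.536.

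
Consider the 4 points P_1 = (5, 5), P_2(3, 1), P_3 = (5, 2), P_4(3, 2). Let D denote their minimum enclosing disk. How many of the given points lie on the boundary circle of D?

2

By Welzl's lemma the MEC is supported by two points (diametrically opposite) or three points (on a circumcircle).
The farthest pair is P_1–P_2 with squared distance 20. The circle on this segment as diameter has centre (4, 3) and r² = 20/4 = 5.
Check P_3: distance² to centre = 2 ≤ 5, so it lies inside.
All remaining points lie in this disk, and no smaller disk contains both endpoints, so this is the minimum enclosing circle.
The points at distance exactly r from the centre are P_1, P_2 — 2 points.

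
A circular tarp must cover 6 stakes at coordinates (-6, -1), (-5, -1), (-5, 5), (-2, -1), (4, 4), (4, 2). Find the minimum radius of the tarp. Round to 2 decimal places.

5.59

A smallest enclosing disk is always determined by at most three of the input points on its boundary.
The farthest pair is (-6, -1)–(4, 4) with squared distance 125. The circle on this segment as diameter has centre (-1, 1.5) and r² = 125/4 = 31.25.
Check (-5, -1): distance² to centre = 22.25 ≤ 31.25, so it lies inside.
All remaining points lie in this disk, and no smaller disk contains both endpoints, so this is the minimum enclosing circle.
r = √(31.25) ≈ 5.59.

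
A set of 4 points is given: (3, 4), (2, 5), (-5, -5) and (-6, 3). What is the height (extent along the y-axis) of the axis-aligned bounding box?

max y = 5, min y = -5, so height = 10.

10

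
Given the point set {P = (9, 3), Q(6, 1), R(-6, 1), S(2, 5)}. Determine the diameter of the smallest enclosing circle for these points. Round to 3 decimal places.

15.133

A smallest enclosing disk is always determined by at most three of the input points on its boundary.
The farthest pair is P–R with squared distance 229. The circle on this segment as diameter has centre (1.5, 2) and r² = 229/4 = 57.25.
Check Q: distance² to centre = 21.25 ≤ 57.25, so it lies inside.
All remaining points lie in this disk, and no smaller disk contains both endpoints, so this is the minimum enclosing circle.
Diameter = 2r = 2√(57.25) ≈ 15.133.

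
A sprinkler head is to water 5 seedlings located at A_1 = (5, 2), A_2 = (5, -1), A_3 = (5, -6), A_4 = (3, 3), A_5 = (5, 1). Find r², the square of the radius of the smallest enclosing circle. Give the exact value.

A smallest enclosing disk is always determined by at most three of the input points on its boundary.
The farthest pair is A_3–A_4 with squared distance 85. The circle on this segment as diameter has centre (4, -1.5) and r² = 85/4 = 21.25.
Check A_1: distance² to centre = 13.25 ≤ 21.25, so it lies inside.
All remaining points lie in this disk, and no smaller disk contains both endpoints, so this is the minimum enclosing circle.

21.25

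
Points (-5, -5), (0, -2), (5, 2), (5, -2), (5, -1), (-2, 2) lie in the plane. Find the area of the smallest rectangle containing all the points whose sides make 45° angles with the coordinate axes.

In coordinates u = x + y, v = x − y the rectangle is axis-aligned; the map (x,y)→(u,v) scales areas by 2.
u-values: -10, -2, 7, 3, 4, 0; range = 7 − (-10) = 17.
v-values: 0, 2, 3, 7, 6, -4; range = 7 − (-4) = 11.
Area = (17 × 11) / 2 = 93.5.

93.5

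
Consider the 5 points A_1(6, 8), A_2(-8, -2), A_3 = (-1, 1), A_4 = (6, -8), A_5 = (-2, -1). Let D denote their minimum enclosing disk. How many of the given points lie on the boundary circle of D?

A smallest enclosing disk is always determined by at most three of the input points on its boundary.
The minimum enclosing circle is determined by three boundary points: A_1, A_2, A_4.
Their circumcentre is (8/7, 0) with r² = 4292/49.
The farthest remaining point A_5 is at distance² 533/49 ≤ 4292/49.
The points at distance exactly r from the centre are A_1, A_2, A_4 — 3 points.

3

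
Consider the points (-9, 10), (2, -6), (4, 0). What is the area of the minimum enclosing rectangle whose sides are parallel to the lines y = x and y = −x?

In coordinates u = x + y, v = x − y the rectangle is axis-aligned; the map (x,y)→(u,v) scales areas by 2.
u-values: 1, -4, 4; range = 4 − (-4) = 8.
v-values: -19, 8, 4; range = 8 − (-19) = 27.
Area = (8 × 27) / 2 = 108.

108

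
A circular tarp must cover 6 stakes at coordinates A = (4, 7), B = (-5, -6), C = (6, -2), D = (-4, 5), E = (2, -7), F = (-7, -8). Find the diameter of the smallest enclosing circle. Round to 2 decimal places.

By Welzl's lemma the MEC is supported by two points (diametrically opposite) or three points (on a circumcircle).
The farthest pair is A–F with squared distance 346. The circle on this segment as diameter has centre (-1.5, -0.5) and r² = 346/4 = 86.5.
Check B: distance² to centre = 42.5 ≤ 86.5, so it lies inside.
All remaining points lie in this disk, and no smaller disk contains both endpoints, so this is the minimum enclosing circle.
Diameter = 2r = 2√(86.5) ≈ 18.60.

18.60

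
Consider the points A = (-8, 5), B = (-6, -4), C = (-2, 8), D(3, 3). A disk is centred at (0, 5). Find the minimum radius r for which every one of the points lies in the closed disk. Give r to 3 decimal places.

The required radius is the distance from (0, 5) to the farthest point.
Squared distances: 64, 117, 13, 13.
Maximum is 117, attained at B.
r = √117 ≈ 10.817.

10.817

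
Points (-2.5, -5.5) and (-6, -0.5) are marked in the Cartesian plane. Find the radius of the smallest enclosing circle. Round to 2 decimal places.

3.05

The smallest circle enclosing two points has them as diameter endpoints.
Centre = midpoint = (-4.25, -3); r² = |(-2.5, -5.5)−(-6, -0.5)|²/4 = 37.25/4 = 9.3125.
r = √(9.3125) ≈ 3.05.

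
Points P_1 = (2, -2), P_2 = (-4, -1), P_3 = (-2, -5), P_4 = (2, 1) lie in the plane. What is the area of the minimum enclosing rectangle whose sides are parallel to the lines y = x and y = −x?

In coordinates u = x + y, v = x − y the rectangle is axis-aligned; the map (x,y)→(u,v) scales areas by 2.
u-values: 0, -5, -7, 3; range = 3 − (-7) = 10.
v-values: 4, -3, 3, 1; range = 4 − (-3) = 7.
Area = (10 × 7) / 2 = 35.

35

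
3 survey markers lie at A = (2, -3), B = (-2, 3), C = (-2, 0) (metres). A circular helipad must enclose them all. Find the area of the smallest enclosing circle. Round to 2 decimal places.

Side lengths²: AB² = 52, AC² = 25, BC² = 9.
Since AB² = 52 ≥ 25 + 9 = 34, the angle opposite AB is not acute, so the smallest enclosing circle has AB as diameter.
Centre = midpoint of AB = (0, 0), r² = 52/4 = 13.
Area = π·r² = π·13 ≈ 40.84.

40.84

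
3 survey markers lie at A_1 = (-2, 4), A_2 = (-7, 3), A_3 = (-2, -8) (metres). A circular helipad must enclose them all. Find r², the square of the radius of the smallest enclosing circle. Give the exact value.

Side lengths²: A_1A_2² = 26, A_1A_3² = 144, A_2A_3² = 146.
Since A_2A_3² = 146 < 144 + 26 = 170, the triangle is acute, so the smallest enclosing circle is the circumcircle.
Circumcentre = (-3.4, -2), r² = 37.96.

37.96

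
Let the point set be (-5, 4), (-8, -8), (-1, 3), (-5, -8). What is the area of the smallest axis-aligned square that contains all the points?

The bounding box has width 7 and height 12.
An axis-aligned square enclosing the set must have side ≥ max(width, height).
So the minimum side is max(7, 12) = 12.
Area = 12² = 144.

144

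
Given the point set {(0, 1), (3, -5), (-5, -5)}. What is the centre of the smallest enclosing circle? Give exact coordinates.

Call the three points A, B, C in the order given.
Side lengths²: AB² = 45, AC² = 61, BC² = 64.
Since BC² = 64 < 61 + 45 = 106, the triangle is acute, so the smallest enclosing circle is the circumcircle.
Circumcentre = (-1, -3.25), r² = 19.0625.
Centre = (-1, -3.25).

(-1, -3.25)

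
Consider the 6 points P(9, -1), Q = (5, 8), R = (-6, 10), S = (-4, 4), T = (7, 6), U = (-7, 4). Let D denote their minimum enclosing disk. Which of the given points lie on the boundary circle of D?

P, R

The farthest pair is P–R with squared distance 346. The circle on this segment as diameter has centre (1.5, 4.5) and r² = 346/4 = 86.5.
Check Q: distance² to centre = 24.5 ≤ 86.5, so it lies inside.
All remaining points lie in this disk, and no smaller disk contains both endpoints, so this is the minimum enclosing circle.
The points at distance exactly r from the centre are P, R — 2 points.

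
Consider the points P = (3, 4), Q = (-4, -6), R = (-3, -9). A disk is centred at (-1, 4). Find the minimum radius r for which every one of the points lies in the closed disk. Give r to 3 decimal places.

The required radius is the distance from (-1, 4) to the farthest point.
Squared distances: 16, 109, 173.
Maximum is 173, attained at R.
r = √173 ≈ 13.153.

13.153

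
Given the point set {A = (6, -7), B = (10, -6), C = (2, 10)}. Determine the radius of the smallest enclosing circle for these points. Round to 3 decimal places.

Side lengths²: AB² = 17, AC² = 305, BC² = 320.
Since BC² = 320 < 305 + 17 = 322, the triangle is acute, so the smallest enclosing circle is the circumcircle.
Circumcentre = (53/9, 35/18), r² = 25925/324.
r = √(25925/324) ≈ 8.945.

8.945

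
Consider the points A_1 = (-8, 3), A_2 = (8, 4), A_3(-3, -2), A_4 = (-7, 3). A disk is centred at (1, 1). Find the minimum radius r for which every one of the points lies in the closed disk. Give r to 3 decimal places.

The required radius is the distance from (1, 1) to the farthest point.
Squared distances: 85, 58, 25, 68.
Maximum is 85, attained at A_1.
r = √85 ≈ 9.220.

9.220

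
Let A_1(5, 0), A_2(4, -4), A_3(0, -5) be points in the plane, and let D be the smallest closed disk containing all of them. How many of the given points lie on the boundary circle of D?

Side lengths²: A_1A_2² = 17, A_1A_3² = 50, A_2A_3² = 17.
Since A_1A_3² = 50 ≥ 17 + 17 = 34, the angle opposite A_1A_3 is not acute, so the smallest enclosing circle has A_1A_3 as diameter.
Centre = midpoint of A_1A_3 = (2.5, -2.5), r² = 50/4 = 12.5.
The points at distance exactly r from the centre are A_1, A_3 — 2 points.

2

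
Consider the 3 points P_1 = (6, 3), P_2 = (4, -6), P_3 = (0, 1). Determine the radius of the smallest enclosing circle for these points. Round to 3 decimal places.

4.701

Side lengths²: P_1P_2² = 85, P_1P_3² = 40, P_2P_3² = 65.
Since P_1P_2² = 85 < 65 + 40 = 105, the triangle is acute, so the smallest enclosing circle is the circumcircle.
Circumcentre = (4.1, -1.3), r² = 22.1.
r = √(22.1) ≈ 4.701.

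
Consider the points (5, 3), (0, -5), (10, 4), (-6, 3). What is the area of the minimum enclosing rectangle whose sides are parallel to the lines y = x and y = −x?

In coordinates u = x + y, v = x − y the rectangle is axis-aligned; the map (x,y)→(u,v) scales areas by 2.
u-values: 8, -5, 14, -3; range = 14 − (-5) = 19.
v-values: 2, 5, 6, -9; range = 6 − (-9) = 15.
Area = (19 × 15) / 2 = 142.5.

142.5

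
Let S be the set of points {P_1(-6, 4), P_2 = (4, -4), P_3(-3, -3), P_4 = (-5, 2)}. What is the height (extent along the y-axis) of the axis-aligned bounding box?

max y = 4, min y = -4, so height = 8.

8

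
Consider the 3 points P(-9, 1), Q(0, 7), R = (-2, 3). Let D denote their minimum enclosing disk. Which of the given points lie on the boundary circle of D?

Side lengths²: PQ² = 117, PR² = 53, QR² = 20.
Since PQ² = 117 ≥ 53 + 20 = 73, the angle opposite PQ is not acute, so the smallest enclosing circle has PQ as diameter.
Centre = midpoint of PQ = (-4.5, 4), r² = 117/4 = 29.25.
The points at distance exactly r from the centre are P, Q — 2 points.

P, Q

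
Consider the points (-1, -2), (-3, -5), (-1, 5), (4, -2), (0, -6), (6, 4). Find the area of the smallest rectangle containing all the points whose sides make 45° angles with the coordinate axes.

108

In coordinates u = x + y, v = x − y the rectangle is axis-aligned; the map (x,y)→(u,v) scales areas by 2.
u-values: -3, -8, 4, 2, -6, 10; range = 10 − (-8) = 18.
v-values: 1, 2, -6, 6, 6, 2; range = 6 − (-6) = 12.
Area = (18 × 12) / 2 = 108.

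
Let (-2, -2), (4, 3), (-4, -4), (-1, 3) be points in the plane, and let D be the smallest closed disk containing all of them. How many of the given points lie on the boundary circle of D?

A smallest enclosing disk is always determined by at most three of the input points on its boundary.
The farthest pair is (4, 3)–(-4, -4) with squared distance 113. The circle on this segment as diameter has centre (0, -0.5) and r² = 113/4 = 28.25.
Check (-2, -2): distance² to centre = 6.25 ≤ 28.25, so it lies inside.
All remaining points lie in this disk, and no smaller disk contains both endpoints, so this is the minimum enclosing circle.
The points at distance exactly r from the centre are (4, 3), (-4, -4) — 2 points.

2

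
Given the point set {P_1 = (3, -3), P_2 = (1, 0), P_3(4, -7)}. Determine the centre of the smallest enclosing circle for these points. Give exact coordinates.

(2.5, -3.5)

Side lengths²: P_1P_2² = 13, P_1P_3² = 17, P_2P_3² = 58.
Since P_2P_3² = 58 ≥ 17 + 13 = 30, the angle opposite P_2P_3 is not acute, so the smallest enclosing circle has P_2P_3 as diameter.
Centre = midpoint of P_2P_3 = (2.5, -3.5), r² = 58/4 = 14.5.
Centre = (2.5, -3.5).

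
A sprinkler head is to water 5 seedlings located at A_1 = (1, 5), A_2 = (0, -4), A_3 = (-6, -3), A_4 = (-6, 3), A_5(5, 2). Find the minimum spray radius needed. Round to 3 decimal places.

6.066

A smallest enclosing disk is always determined by at most three of the input points on its boundary.
The minimum enclosing circle is determined by three boundary points: A_3, A_4, A_5.
Their circumcentre is (-8/11, 0) with r² = 4453/121.
The farthest remaining point A_1 is at distance² 3386/121 ≤ 4453/121.
r = √(4453/121) ≈ 6.066.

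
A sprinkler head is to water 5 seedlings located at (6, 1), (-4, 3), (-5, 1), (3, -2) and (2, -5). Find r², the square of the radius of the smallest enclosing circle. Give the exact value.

1105/36

The minimum enclosing circle is determined by three boundary points: (6, 1), (-5, 1), (2, -5).
Their circumcentre is (0.5, 1/3) with r² = 1105/36.
The farthest remaining point (-4, 3) is at distance² 985/36 ≤ 1105/36.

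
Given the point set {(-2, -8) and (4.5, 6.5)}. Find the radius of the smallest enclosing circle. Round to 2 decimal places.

7.95

The smallest circle enclosing two points has them as diameter endpoints.
Centre = midpoint = (1.25, -0.75); r² = |(-2, -8)−(4.5, 6.5)|²/4 = 252.5/4 = 63.125.
r = √(63.125) ≈ 7.95.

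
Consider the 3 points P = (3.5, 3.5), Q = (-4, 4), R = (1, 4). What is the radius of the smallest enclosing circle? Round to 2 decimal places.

3.76

Side lengths²: PQ² = 56.5, PR² = 6.5, QR² = 25.
Since PQ² = 56.5 ≥ 25 + 6.5 = 31.5, the angle opposite PQ is not acute, so the smallest enclosing circle has PQ as diameter.
Centre = midpoint of PQ = (-0.25, 3.75), r² = 56.5/4 = 14.125.
r = √(14.125) ≈ 3.76.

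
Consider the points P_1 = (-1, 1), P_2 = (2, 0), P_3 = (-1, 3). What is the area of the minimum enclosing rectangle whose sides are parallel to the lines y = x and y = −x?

In coordinates u = x + y, v = x − y the rectangle is axis-aligned; the map (x,y)→(u,v) scales areas by 2.
u-values: 0, 2, 2; range = 2 − 0 = 2.
v-values: -2, 2, -4; range = 2 − (-4) = 6.
Area = (2 × 6) / 2 = 6.

6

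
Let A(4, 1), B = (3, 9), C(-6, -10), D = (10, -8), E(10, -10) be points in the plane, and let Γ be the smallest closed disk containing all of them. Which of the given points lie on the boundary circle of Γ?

A smallest enclosing disk is always determined by at most three of the input points on its boundary.
The minimum enclosing circle is determined by three boundary points: B, C, E.
Their circumcentre is (2, -41/19) with r² = 45305/361.
The farthest remaining point D is at distance² 35425/361 ≤ 45305/361.
The points at distance exactly r from the centre are B, C, E — 3 points.

B, C, E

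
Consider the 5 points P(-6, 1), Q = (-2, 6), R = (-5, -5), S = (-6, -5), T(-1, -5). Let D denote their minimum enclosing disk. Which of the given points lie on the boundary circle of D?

The minimum enclosing circle is determined by three boundary points: Q, S, T.
Their circumcentre is (-3.5, 7/22) with r² = 8357/242.
The farthest remaining point R is at distance² 7389/242 ≤ 8357/242.
The points at distance exactly r from the centre are Q, S, T — 3 points.

Q, S, T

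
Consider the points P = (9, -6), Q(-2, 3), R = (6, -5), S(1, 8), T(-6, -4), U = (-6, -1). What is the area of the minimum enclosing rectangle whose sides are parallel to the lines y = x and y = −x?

209

In coordinates u = x + y, v = x − y the rectangle is axis-aligned; the map (x,y)→(u,v) scales areas by 2.
u-values: 3, 1, 1, 9, -10, -7; range = 9 − (-10) = 19.
v-values: 15, -5, 11, -7, -2, -5; range = 15 − (-7) = 22.
Area = (19 × 22) / 2 = 209.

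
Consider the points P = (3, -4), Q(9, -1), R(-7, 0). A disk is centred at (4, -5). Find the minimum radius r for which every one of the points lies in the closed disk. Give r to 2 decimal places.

The required radius is the distance from (4, -5) to the farthest point.
Squared distances: 2, 41, 146.
Maximum is 146, attained at R.
r = √146 ≈ 12.08.

12.08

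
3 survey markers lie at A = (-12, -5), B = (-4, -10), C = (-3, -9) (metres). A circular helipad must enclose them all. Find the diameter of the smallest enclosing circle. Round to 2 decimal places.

9.85

Side lengths²: AB² = 89, AC² = 97, BC² = 2.
Since AC² = 97 ≥ 89 + 2 = 91, the angle opposite AC is not acute, so the smallest enclosing circle has AC as diameter.
Centre = midpoint of AC = (-7.5, -7), r² = 97/4 = 24.25.
Diameter = 2r = 2√(24.25) ≈ 9.85.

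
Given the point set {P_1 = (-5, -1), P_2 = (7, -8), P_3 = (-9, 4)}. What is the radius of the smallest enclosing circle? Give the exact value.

10

Side lengths²: P_1P_2² = 193, P_1P_3² = 41, P_2P_3² = 400.
Since P_2P_3² = 400 ≥ 193 + 41 = 234, the angle opposite P_2P_3 is not acute, so the smallest enclosing circle has P_2P_3 as diameter.
Centre = midpoint of P_2P_3 = (-1, -2), r² = 400/4 = 100.
r = √100 = 10.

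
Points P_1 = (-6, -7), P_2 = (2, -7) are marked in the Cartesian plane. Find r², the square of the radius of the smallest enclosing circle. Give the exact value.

The smallest circle enclosing two points has them as diameter endpoints.
Centre = midpoint = (-2, -7); r² = |P_1P_2|²/4 = 64/4 = 16.

16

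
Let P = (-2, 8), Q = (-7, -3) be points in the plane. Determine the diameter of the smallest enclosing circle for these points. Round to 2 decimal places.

12.08

The smallest circle enclosing two points has them as diameter endpoints.
Centre = midpoint = (-4.5, 2.5); r² = |PQ|²/4 = 146/4 = 36.5.
Diameter = 2r = 2√(36.5) ≈ 12.08.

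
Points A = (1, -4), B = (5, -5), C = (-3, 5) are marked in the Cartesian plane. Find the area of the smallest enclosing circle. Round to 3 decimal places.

128.805

Side lengths²: AB² = 17, AC² = 97, BC² = 164.
Since BC² = 164 ≥ 97 + 17 = 114, the angle opposite BC is not acute, so the smallest enclosing circle has BC as diameter.
Centre = midpoint of BC = (1, 0), r² = 164/4 = 41.
Area = π·r² = π·41 ≈ 128.805.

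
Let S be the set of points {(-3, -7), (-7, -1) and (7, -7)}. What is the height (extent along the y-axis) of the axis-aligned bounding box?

6

max y = -1, min y = -7, so height = 6.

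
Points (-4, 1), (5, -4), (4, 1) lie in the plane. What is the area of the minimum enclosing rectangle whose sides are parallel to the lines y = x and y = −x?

56

In coordinates u = x + y, v = x − y the rectangle is axis-aligned; the map (x,y)→(u,v) scales areas by 2.
u-values: -3, 1, 5; range = 5 − (-3) = 8.
v-values: -5, 9, 3; range = 9 − (-5) = 14.
Area = (8 × 14) / 2 = 56.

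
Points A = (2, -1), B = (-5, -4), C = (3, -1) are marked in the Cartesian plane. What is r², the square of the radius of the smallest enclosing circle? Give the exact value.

Side lengths²: AB² = 58, AC² = 1, BC² = 73.
Since BC² = 73 ≥ 58 + 1 = 59, the angle opposite BC is not acute, so the smallest enclosing circle has BC as diameter.
Centre = midpoint of BC = (-1, -2.5), r² = 73/4 = 18.25.

18.25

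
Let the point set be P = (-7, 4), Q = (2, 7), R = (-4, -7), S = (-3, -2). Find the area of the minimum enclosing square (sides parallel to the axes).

The bounding box has width 9 and height 14.
An axis-aligned square enclosing the set must have side ≥ max(width, height).
So the minimum side is max(9, 14) = 14.
Area = 14² = 196.

196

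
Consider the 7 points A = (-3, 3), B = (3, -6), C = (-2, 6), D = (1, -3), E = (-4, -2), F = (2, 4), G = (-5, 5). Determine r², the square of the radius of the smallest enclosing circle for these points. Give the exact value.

The farthest pair is B–G with squared distance 185. The circle on this segment as diameter has centre (-1, -0.5) and r² = 185/4 = 46.25.
Check A: distance² to centre = 16.25 ≤ 46.25, so it lies inside.
All remaining points lie in this disk, and no smaller disk contains both endpoints, so this is the minimum enclosing circle.

46.25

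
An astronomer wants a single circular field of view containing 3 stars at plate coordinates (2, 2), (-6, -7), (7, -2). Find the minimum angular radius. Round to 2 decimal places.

6.96

Call the three points A, B, C in the order given.
Side lengths²: AB² = 145, AC² = 41, BC² = 194.
Since BC² = 194 ≥ 145 + 41 = 186, the angle opposite BC is not acute, so the smallest enclosing circle has BC as diameter.
Centre = midpoint of BC = (0.5, -4.5), r² = 194/4 = 48.5.
r = √(48.5) ≈ 6.96.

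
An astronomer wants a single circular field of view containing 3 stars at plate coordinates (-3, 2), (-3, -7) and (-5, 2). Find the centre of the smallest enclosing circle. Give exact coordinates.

(-4, -2.5)

Call the three points A, B, C in the order given.
Side lengths²: AB² = 81, AC² = 4, BC² = 85.
Since BC² = 85 ≥ 81 + 4 = 85, the angle opposite BC is not acute, so the smallest enclosing circle has BC as diameter.
Centre = midpoint of BC = (-4, -2.5), r² = 85/4 = 21.25.
Centre = (-4, -2.5).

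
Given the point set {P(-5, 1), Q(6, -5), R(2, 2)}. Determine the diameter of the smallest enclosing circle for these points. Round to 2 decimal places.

Side lengths²: PQ² = 157, PR² = 50, QR² = 65.
Since PQ² = 157 ≥ 65 + 50 = 115, the angle opposite PQ is not acute, so the smallest enclosing circle has PQ as diameter.
Centre = midpoint of PQ = (0.5, -2), r² = 157/4 = 39.25.
Diameter = 2r = 2√(39.25) ≈ 12.53.

12.53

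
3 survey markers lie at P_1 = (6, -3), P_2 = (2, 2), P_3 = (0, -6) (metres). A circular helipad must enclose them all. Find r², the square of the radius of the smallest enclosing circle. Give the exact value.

3485/196

Side lengths²: P_1P_2² = 41, P_1P_3² = 45, P_2P_3² = 68.
Since P_2P_3² = 68 < 45 + 41 = 86, the triangle is acute, so the smallest enclosing circle is the circumcircle.
Circumcentre = (13/7, -31/14), r² = 3485/196.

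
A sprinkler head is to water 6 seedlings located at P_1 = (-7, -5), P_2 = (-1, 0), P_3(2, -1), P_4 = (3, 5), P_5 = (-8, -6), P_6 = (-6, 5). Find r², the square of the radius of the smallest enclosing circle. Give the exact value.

The minimum enclosing circle of a finite set is fixed by two of the points (as a diameter) or three (as a circumcircle).
The farthest pair is P_4–P_5 with squared distance 242. The circle on this segment as diameter has centre (-2.5, -0.5) and r² = 242/4 = 60.5.
Check P_1: distance² to centre = 40.5 ≤ 60.5, so it lies inside.
All remaining points lie in this disk, and no smaller disk contains both endpoints, so this is the minimum enclosing circle.

60.5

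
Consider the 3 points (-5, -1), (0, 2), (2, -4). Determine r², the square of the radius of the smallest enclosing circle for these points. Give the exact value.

2465/162

Call the three points A, B, C in the order given.
Side lengths²: AB² = 34, AC² = 58, BC² = 40.
Since AC² = 58 < 40 + 34 = 74, the triangle is acute, so the smallest enclosing circle is the circumcircle.
Circumcentre = (-7/6, -31/18), r² = 2465/162.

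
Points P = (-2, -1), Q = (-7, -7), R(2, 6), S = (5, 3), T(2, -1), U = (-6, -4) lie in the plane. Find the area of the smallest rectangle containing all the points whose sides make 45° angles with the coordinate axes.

In coordinates u = x + y, v = x − y the rectangle is axis-aligned; the map (x,y)→(u,v) scales areas by 2.
u-values: -3, -14, 8, 8, 1, -10; range = 8 − (-14) = 22.
v-values: -1, 0, -4, 2, 3, -2; range = 3 − (-4) = 7.
Area = (22 × 7) / 2 = 77.

77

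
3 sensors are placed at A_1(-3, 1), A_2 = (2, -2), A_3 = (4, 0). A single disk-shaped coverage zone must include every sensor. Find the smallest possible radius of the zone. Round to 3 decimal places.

3.536

Side lengths²: A_1A_2² = 34, A_1A_3² = 50, A_2A_3² = 8.
Since A_1A_3² = 50 ≥ 34 + 8 = 42, the angle opposite A_1A_3 is not acute, so the smallest enclosing circle has A_1A_3 as diameter.
Centre = midpoint of A_1A_3 = (0.5, 0.5), r² = 50/4 = 12.5.
r = √(12.5) ≈ 3.536.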